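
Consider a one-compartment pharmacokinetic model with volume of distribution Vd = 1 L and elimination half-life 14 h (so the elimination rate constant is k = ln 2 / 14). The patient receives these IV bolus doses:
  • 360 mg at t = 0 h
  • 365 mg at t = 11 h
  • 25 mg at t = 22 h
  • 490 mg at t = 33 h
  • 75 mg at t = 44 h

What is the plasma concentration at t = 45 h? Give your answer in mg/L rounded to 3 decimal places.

456.472 mg/L

k = ln 2 / 14 = 0.04951 per h
Dose 1 (360 mg at t=0 h): 360·exp(−0.04951·45) = 38.789 mg/L
Dose 2 (365 mg at t=11 h): 365·exp(−0.04951·34) = 67.798 mg/L
Dose 3 (25 mg at t=22 h): 25·exp(−0.04951·23) = 8.006 mg/L
Dose 4 (490 mg at t=33 h): 490·exp(−0.04951·12) = 270.502 mg/L
Dose 5 (75 mg at t=44 h): 75·exp(−0.04951·1) = 71.377 mg/L
C(45) = 38.789 + 67.798 + 8.006 + 270.502 + 71.377 = 456.472 mg/L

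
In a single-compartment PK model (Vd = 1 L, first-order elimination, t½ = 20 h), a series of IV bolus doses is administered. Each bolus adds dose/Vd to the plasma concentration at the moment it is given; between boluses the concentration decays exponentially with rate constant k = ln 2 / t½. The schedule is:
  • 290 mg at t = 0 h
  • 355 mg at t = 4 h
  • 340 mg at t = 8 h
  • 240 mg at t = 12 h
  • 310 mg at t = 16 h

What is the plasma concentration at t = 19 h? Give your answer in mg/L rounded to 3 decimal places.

k = ln 2 / 20 = 0.03466 per h
Dose 1 (290 mg at t=0 h): 290·exp(−0.03466·19) = 150.113 mg/L
Dose 2 (355 mg at t=4 h): 355·exp(−0.03466·15) = 211.084 mg/L
Dose 3 (340 mg at t=8 h): 340·exp(−0.03466·11) = 232.227 mg/L
Dose 4 (240 mg at t=12 h): 240·exp(−0.03466·7) = 188.300 mg/L
Dose 5 (310 mg at t=16 h): 310·exp(−0.03466·3) = 279.388 mg/L
C(19) = 150.113 + 211.084 + 232.227 + 188.300 + 279.388 = 1061.112 mg/L

1061.112 mg/L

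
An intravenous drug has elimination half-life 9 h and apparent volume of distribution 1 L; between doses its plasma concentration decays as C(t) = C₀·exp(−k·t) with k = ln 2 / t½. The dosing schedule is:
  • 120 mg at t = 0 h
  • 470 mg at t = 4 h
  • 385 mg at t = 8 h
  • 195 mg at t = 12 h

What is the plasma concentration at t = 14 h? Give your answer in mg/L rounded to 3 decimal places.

k = ln 2 / 9 = 0.07702 per h
Dose 1 (120 mg at t=0 h): 120·exp(−0.07702·14) = 40.824 mg/L
Dose 2 (470 mg at t=4 h): 470·exp(−0.07702·10) = 217.581 mg/L
Dose 3 (385 mg at t=8 h): 385·exp(−0.07702·6) = 242.535 mg/L
Dose 4 (195 mg at t=12 h): 195·exp(−0.07702·2) = 167.163 mg/L
C(14) = 40.824 + 217.581 + 242.535 + 167.163 = 668.102 mg/L

668.102 mg/L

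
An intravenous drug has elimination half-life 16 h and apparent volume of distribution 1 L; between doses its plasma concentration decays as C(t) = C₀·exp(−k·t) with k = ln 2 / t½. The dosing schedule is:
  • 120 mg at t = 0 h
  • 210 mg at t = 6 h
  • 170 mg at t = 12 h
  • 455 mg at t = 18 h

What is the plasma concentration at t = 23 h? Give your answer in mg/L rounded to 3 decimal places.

k = ln 2 / 16 = 0.04332 per h
Dose 1 (120 mg at t=0 h): 120·exp(−0.04332·23) = 44.305 mg/L
Dose 2 (210 mg at t=6 h): 210·exp(−0.04332·17) = 100.548 mg/L
Dose 3 (170 mg at t=12 h): 170·exp(−0.04332·11) = 105.558 mg/L
Dose 4 (455 mg at t=18 h): 455·exp(−0.04332·5) = 366.387 mg/L
C(23) = 44.305 + 100.548 + 105.558 + 366.387 = 616.798 mg/L

616.798 mg/L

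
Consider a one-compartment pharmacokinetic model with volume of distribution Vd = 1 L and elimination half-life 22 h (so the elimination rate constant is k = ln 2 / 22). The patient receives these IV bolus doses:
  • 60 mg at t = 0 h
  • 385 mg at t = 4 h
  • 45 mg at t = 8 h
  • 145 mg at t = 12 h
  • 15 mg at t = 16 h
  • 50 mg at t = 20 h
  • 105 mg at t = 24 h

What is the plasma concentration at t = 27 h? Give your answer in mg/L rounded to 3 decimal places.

473.518 mg/L

k = ln 2 / 22 = 0.03151 per h
Dose 1 (60 mg at t=0 h): 60·exp(−0.03151·27) = 25.627 mg/L
Dose 2 (385 mg at t=4 h): 385·exp(−0.03151·23) = 186.530 mg/L
Dose 3 (45 mg at t=8 h): 45·exp(−0.03151·19) = 24.730 mg/L
Dose 4 (145 mg at t=12 h): 145·exp(−0.03151·15) = 90.390 mg/L
Dose 5 (15 mg at t=16 h): 15·exp(−0.03151·11) = 10.607 mg/L
Dose 6 (50 mg at t=20 h): 50·exp(−0.03151·7) = 40.104 mg/L
Dose 7 (105 mg at t=24 h): 105·exp(−0.03151·3) = 95.530 mg/L
C(27) = 25.627 + 186.530 + 24.730 + 90.390 + 10.607 + 40.104 + 95.530 = 473.518 mg/L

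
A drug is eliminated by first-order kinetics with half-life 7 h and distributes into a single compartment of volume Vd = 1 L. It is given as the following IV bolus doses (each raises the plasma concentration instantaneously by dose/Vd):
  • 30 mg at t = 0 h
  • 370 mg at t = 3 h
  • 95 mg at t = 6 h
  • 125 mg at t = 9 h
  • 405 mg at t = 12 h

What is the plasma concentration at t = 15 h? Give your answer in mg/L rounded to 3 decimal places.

528.437 mg/L

k = ln 2 / 7 = 0.09902 per h
Dose 1 (30 mg at t=0 h): 30·exp(−0.09902·15) = 6.793 mg/L
Dose 2 (370 mg at t=3 h): 370·exp(−0.09902·12) = 112.759 mg/L
Dose 3 (95 mg at t=6 h): 95·exp(−0.09902·9) = 38.966 mg/L
Dose 4 (125 mg at t=9 h): 125·exp(−0.09902·6) = 69.006 mg/L
Dose 5 (405 mg at t=12 h): 405·exp(−0.09902·3) = 300.914 mg/L
C(15) = 6.793 + 112.759 + 38.966 + 69.006 + 300.914 = 528.437 mg/L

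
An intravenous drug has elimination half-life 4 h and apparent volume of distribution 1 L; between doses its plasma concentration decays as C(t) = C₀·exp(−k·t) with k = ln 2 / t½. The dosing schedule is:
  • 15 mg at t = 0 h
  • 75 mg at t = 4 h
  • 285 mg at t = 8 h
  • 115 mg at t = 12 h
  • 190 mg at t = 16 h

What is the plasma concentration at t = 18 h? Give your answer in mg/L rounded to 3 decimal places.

232.682 mg/L

k = ln 2 / 4 = 0.17329 per h
Dose 1 (15 mg at t=0 h): 15·exp(−0.17329·18) = 0.663 mg/L
Dose 2 (75 mg at t=4 h): 75·exp(−0.17329·14) = 6.629 mg/L
Dose 3 (285 mg at t=8 h): 285·exp(−0.17329·10) = 50.381 mg/L
Dose 4 (115 mg at t=12 h): 115·exp(−0.17329·6) = 40.659 mg/L
Dose 5 (190 mg at t=16 h): 190·exp(−0.17329·2) = 134.350 mg/L
C(18) = 0.663 + 6.629 + 50.381 + 40.659 + 134.350 = 232.682 mg/L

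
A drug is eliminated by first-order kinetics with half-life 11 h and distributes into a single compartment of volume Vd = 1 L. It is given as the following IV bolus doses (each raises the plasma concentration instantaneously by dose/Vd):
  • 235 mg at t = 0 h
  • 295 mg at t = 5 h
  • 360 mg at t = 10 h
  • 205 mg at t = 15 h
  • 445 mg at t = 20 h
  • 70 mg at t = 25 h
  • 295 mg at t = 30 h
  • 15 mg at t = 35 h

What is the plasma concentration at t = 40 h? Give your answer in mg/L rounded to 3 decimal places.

469.627 mg/L

k = ln 2 / 11 = 0.06301 per h
Dose 1 (235 mg at t=0 h): 235·exp(−0.06301·40) = 18.898 mg/L
Dose 2 (295 mg at t=5 h): 295·exp(−0.06301·35) = 32.509 mg/L
Dose 3 (360 mg at t=10 h): 360·exp(−0.06301·30) = 54.364 mg/L
Dose 4 (205 mg at t=15 h): 205·exp(−0.06301·25) = 42.422 mg/L
Dose 5 (445 mg at t=20 h): 445·exp(−0.06301·20) = 126.192 mg/L
Dose 6 (70 mg at t=25 h): 70·exp(−0.06301·15) = 27.202 mg/L
Dose 7 (295 mg at t=30 h): 295·exp(−0.06301·10) = 157.094 mg/L
Dose 8 (15 mg at t=35 h): 15·exp(−0.06301·5) = 10.946 mg/L
C(40) = 18.898 + 32.509 + 54.364 + 42.422 + 126.192 + 27.202 + 157.094 + 10.946 = 469.627 mg/L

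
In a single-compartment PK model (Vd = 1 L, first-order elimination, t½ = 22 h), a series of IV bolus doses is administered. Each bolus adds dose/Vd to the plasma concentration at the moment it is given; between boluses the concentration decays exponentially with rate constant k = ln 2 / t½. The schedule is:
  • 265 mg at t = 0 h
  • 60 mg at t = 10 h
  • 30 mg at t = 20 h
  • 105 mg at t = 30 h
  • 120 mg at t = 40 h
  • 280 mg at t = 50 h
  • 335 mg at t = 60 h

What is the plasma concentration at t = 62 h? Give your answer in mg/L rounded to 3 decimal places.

661.922 mg/L

k = ln 2 / 22 = 0.03151 per h
Dose 1 (265 mg at t=0 h): 265·exp(−0.03151·62) = 37.574 mg/L
Dose 2 (60 mg at t=10 h): 60·exp(−0.03151·52) = 11.658 mg/L
Dose 3 (30 mg at t=20 h): 30·exp(−0.03151·42) = 7.988 mg/L
Dose 4 (105 mg at t=30 h): 105·exp(−0.03151·32) = 38.311 mg/L
Dose 5 (120 mg at t=40 h): 120·exp(−0.03151·22) = 60.000 mg/L
Dose 6 (280 mg at t=50 h): 280·exp(−0.03151·12) = 191.849 mg/L
Dose 7 (335 mg at t=60 h): 335·exp(−0.03151·2) = 314.542 mg/L
C(62) = 37.574 + 11.658 + 7.988 + 38.311 + 60.000 + 191.849 + 314.542 = 661.922 mg/L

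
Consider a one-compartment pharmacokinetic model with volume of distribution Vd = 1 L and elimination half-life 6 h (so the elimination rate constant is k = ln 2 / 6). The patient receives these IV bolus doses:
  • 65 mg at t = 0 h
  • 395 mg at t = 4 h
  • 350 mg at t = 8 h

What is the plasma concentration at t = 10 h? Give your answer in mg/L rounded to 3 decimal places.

495.769 mg/L

k = ln 2 / 6 = 0.11552 per h
Dose 1 (65 mg at t=0 h): 65·exp(−0.11552·10) = 20.474 mg/L
Dose 2 (395 mg at t=4 h): 395·exp(−0.11552·6) = 197.500 mg/L
Dose 3 (350 mg at t=8 h): 350·exp(−0.11552·2) = 277.795 mg/L
C(10) = 20.474 + 197.500 + 277.795 = 495.769 mg/L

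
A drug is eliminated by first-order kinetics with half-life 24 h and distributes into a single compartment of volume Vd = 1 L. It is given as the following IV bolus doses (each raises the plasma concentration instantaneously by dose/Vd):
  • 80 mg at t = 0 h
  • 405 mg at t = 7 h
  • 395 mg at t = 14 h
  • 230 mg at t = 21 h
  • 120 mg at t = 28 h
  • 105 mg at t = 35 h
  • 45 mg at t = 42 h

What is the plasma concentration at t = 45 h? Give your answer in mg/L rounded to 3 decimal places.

k = ln 2 / 24 = 0.02888 per h
Dose 1 (80 mg at t=0 h): 80·exp(−0.02888·45) = 21.810 mg/L
Dose 2 (405 mg at t=7 h): 405·exp(−0.02888·38) = 135.153 mg/L
Dose 3 (395 mg at t=14 h): 395·exp(−0.02888·31) = 161.349 mg/L
Dose 4 (230 mg at t=21 h): 230·exp(−0.02888·24) = 115.000 mg/L
Dose 5 (120 mg at t=28 h): 120·exp(−0.02888·17) = 73.443 mg/L
Dose 6 (105 mg at t=35 h): 105·exp(−0.02888·10) = 78.661 mg/L
Dose 7 (45 mg at t=42 h): 45·exp(−0.02888·3) = 41.265 mg/L
C(45) = 21.810 + 135.153 + 161.349 + 115.000 + 73.443 + 78.661 + 41.265 = 626.681 mg/L

626.681 mg/L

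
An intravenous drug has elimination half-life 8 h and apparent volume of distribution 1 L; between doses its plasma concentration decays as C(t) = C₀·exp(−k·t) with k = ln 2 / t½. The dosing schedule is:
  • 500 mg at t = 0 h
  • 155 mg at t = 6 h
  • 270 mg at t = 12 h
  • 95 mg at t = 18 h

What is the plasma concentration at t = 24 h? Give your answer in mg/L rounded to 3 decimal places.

247.031 mg/L

k = ln 2 / 8 = 0.08664 per h
Dose 1 (500 mg at t=0 h): 500·exp(−0.08664·24) = 62.500 mg/L
Dose 2 (155 mg at t=6 h): 155·exp(−0.08664·18) = 32.585 mg/L
Dose 3 (270 mg at t=12 h): 270·exp(−0.08664·12) = 95.459 mg/L
Dose 4 (95 mg at t=18 h): 95·exp(−0.08664·6) = 56.487 mg/L
C(24) = 62.500 + 32.585 + 95.459 + 56.487 = 247.031 mg/L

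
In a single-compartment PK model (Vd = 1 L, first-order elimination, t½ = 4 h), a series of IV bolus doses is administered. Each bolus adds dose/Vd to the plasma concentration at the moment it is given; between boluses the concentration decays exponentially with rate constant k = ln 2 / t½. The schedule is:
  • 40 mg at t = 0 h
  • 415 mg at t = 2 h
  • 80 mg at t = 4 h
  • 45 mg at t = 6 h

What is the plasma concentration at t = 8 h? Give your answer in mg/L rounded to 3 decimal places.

228.544 mg/L

k = ln 2 / 4 = 0.17329 per h
Dose 1 (40 mg at t=0 h): 40·exp(−0.17329·8) = 10.000 mg/L
Dose 2 (415 mg at t=2 h): 415·exp(−0.17329·6) = 146.725 mg/L
Dose 3 (80 mg at t=4 h): 80·exp(−0.17329·4) = 40.000 mg/L
Dose 4 (45 mg at t=6 h): 45·exp(−0.17329·2) = 31.820 mg/L
C(8) = 10.000 + 146.725 + 40.000 + 31.820 = 228.544 mg/L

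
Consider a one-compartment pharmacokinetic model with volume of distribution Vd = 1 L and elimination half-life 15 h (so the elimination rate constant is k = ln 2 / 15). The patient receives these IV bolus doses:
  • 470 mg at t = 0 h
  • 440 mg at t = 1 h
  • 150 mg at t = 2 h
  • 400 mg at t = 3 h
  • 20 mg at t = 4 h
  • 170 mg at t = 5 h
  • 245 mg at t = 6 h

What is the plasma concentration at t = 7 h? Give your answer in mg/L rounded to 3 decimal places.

k = ln 2 / 15 = 0.04621 per h
Dose 1 (470 mg at t=0 h): 470·exp(−0.04621·7) = 340.108 mg/L
Dose 2 (440 mg at t=1 h): 440·exp(−0.04621·6) = 333.458 mg/L
Dose 3 (150 mg at t=2 h): 150·exp(−0.04621·5) = 119.055 mg/L
Dose 4 (400 mg at t=3 h): 400·exp(−0.04621·4) = 332.495 mg/L
Dose 5 (20 mg at t=4 h): 20·exp(−0.04621·3) = 17.411 mg/L
Dose 6 (170 mg at t=5 h): 170·exp(−0.04621·2) = 154.993 mg/L
Dose 7 (245 mg at t=6 h): 245·exp(−0.04621·1) = 233.936 mg/L
C(7) = 340.108 + 333.458 + 119.055 + 332.495 + 17.411 + 154.993 + 233.936 = 1531.456 mg/L

1531.456 mg/L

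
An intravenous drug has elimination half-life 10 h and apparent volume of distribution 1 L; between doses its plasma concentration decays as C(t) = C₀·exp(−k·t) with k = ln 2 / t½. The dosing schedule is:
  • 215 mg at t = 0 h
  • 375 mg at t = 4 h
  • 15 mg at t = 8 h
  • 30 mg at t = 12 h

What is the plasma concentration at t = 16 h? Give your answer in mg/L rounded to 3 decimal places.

k = ln 2 / 10 = 0.06931 per h
Dose 1 (215 mg at t=0 h): 215·exp(−0.06931·16) = 70.924 mg/L
Dose 2 (375 mg at t=4 h): 375·exp(−0.06931·12) = 163.228 mg/L
Dose 3 (15 mg at t=8 h): 15·exp(−0.06931·8) = 8.615 mg/L
Dose 4 (30 mg at t=12 h): 30·exp(−0.06931·4) = 22.736 mg/L
C(16) = 70.924 + 163.228 + 8.615 + 22.736 = 265.503 mg/L

265.503 mg/L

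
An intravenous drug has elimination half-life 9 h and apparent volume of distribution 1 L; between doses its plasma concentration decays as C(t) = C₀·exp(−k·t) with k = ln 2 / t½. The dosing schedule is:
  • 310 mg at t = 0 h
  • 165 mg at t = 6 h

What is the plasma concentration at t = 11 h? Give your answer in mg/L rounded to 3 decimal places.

245.138 mg/L

k = ln 2 / 9 = 0.07702 per h
Dose 1 (310 mg at t=0 h): 310·exp(−0.07702·11) = 132.873 mg/L
Dose 2 (165 mg at t=6 h): 165·exp(−0.07702·5) = 112.265 mg/L
C(11) = 132.873 + 112.265 = 245.138 mg/L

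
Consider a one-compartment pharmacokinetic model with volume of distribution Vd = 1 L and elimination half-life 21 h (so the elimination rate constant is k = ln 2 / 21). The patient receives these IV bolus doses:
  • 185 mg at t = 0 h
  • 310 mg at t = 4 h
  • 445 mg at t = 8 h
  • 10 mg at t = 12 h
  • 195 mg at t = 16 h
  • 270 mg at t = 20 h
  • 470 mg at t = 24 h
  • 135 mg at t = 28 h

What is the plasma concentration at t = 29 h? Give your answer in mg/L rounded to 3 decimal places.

1291.755 mg/L

k = ln 2 / 21 = 0.03301 per h
Dose 1 (185 mg at t=0 h): 185·exp(−0.03301·29) = 71.034 mg/L
Dose 2 (310 mg at t=4 h): 310·exp(−0.03301·25) = 135.829 mg/L
Dose 3 (445 mg at t=8 h): 445·exp(−0.03301·21) = 222.500 mg/L
Dose 4 (10 mg at t=12 h): 10·exp(−0.03301·17) = 5.706 mg/L
Dose 5 (195 mg at t=16 h): 195·exp(−0.03301·13) = 126.965 mg/L
Dose 6 (270 mg at t=20 h): 270·exp(−0.03301·9) = 200.609 mg/L
Dose 7 (470 mg at t=24 h): 470·exp(−0.03301·5) = 398.496 mg/L
Dose 8 (135 mg at t=28 h): 135·exp(−0.03301·1) = 130.617 mg/L
C(29) = 71.034 + 135.829 + 222.500 + 5.706 + 126.965 + 200.609 + 398.496 + 130.617 = 1291.755 mg/L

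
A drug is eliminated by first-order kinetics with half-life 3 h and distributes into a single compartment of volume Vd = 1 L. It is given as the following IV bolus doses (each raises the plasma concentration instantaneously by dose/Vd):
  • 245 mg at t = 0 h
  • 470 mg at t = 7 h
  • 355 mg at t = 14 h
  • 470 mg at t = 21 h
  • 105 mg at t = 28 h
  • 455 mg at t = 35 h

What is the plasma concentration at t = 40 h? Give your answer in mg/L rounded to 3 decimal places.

k = ln 2 / 3 = 0.23105 per h
Dose 1 (245 mg at t=0 h): 245·exp(−0.23105·40) = 0.024 mg/L
Dose 2 (470 mg at t=7 h): 470·exp(−0.23105·33) = 0.229 mg/L
Dose 3 (355 mg at t=14 h): 355·exp(−0.23105·26) = 0.874 mg/L
Dose 4 (470 mg at t=21 h): 470·exp(−0.23105·19) = 5.829 mg/L
Dose 5 (105 mg at t=28 h): 105·exp(−0.23105·12) = 6.562 mg/L
Dose 6 (455 mg at t=35 h): 455·exp(−0.23105·5) = 143.316 mg/L
C(40) = 0.024 + 0.229 + 0.874 + 5.829 + 6.562 + 143.316 = 156.834 mg/L

156.834 mg/L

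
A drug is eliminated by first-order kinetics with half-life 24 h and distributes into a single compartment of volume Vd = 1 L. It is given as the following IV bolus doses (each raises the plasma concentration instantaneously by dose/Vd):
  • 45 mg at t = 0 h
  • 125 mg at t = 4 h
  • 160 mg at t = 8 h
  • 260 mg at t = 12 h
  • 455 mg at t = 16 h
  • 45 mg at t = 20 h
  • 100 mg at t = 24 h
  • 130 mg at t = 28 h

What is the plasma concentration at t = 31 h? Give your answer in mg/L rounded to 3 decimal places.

836.924 mg/L

k = ln 2 / 24 = 0.02888 per h
Dose 1 (45 mg at t=0 h): 45·exp(−0.02888·31) = 18.382 mg/L
Dose 2 (125 mg at t=4 h): 125·exp(−0.02888·27) = 57.313 mg/L
Dose 3 (160 mg at t=8 h): 160·exp(−0.02888·23) = 82.344 mg/L
Dose 4 (260 mg at t=12 h): 260·exp(−0.02888·19) = 150.196 mg/L
Dose 5 (455 mg at t=16 h): 455·exp(−0.02888·15) = 295.031 mg/L
Dose 6 (45 mg at t=20 h): 45·exp(−0.02888·11) = 32.752 mg/L
Dose 7 (100 mg at t=24 h): 100·exp(−0.02888·7) = 81.696 mg/L
Dose 8 (130 mg at t=28 h): 130·exp(−0.02888·3) = 119.211 mg/L
C(31) = 18.382 + 57.313 + 82.344 + 150.196 + 295.031 + 32.752 + 81.696 + 119.211 = 836.924 mg/L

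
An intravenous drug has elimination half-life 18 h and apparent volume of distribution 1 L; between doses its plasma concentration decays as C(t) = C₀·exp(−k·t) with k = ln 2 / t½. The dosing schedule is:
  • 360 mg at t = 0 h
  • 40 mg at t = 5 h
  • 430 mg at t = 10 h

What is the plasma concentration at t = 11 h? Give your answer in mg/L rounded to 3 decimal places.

k = ln 2 / 18 = 0.03851 per h
Dose 1 (360 mg at t=0 h): 360·exp(−0.03851·11) = 235.689 mg/L
Dose 2 (40 mg at t=5 h): 40·exp(−0.03851·6) = 31.748 mg/L
Dose 3 (430 mg at t=10 h): 430·exp(−0.03851·1) = 413.756 mg/L
C(11) = 235.689 + 31.748 + 413.756 = 681.193 mg/L

681.193 mg/L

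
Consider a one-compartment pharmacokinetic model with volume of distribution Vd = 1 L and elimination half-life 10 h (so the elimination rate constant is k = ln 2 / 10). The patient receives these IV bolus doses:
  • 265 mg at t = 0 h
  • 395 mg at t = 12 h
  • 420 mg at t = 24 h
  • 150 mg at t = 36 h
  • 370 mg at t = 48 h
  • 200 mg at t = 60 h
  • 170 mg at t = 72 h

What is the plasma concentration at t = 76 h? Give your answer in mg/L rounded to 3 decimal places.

k = ln 2 / 10 = 0.06931 per h
Dose 1 (265 mg at t=0 h): 265·exp(−0.06931·76) = 1.366 mg/L
Dose 2 (395 mg at t=12 h): 395·exp(−0.06931·64) = 4.677 mg/L
Dose 3 (420 mg at t=24 h): 420·exp(−0.06931·52) = 11.426 mg/L
Dose 4 (150 mg at t=36 h): 150·exp(−0.06931·40) = 9.375 mg/L
Dose 5 (370 mg at t=48 h): 370·exp(−0.06931·28) = 53.127 mg/L
Dose 6 (200 mg at t=60 h): 200·exp(−0.06931·16) = 65.975 mg/L
Dose 7 (170 mg at t=72 h): 170·exp(−0.06931·4) = 128.836 mg/L
C(76) = 1.366 + 4.677 + 11.426 + 9.375 + 53.127 + 65.975 + 128.836 = 274.783 mg/L

274.783 mg/L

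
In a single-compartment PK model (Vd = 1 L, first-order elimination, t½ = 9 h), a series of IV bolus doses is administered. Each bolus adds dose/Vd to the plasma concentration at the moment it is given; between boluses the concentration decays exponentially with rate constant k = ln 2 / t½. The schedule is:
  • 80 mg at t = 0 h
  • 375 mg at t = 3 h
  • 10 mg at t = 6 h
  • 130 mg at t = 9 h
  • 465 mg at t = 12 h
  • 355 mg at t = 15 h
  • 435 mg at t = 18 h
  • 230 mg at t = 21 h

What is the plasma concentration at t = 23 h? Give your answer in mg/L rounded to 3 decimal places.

1025.058 mg/L

k = ln 2 / 9 = 0.07702 per h
Dose 1 (80 mg at t=0 h): 80·exp(−0.07702·23) = 13.608 mg/L
Dose 2 (375 mg at t=3 h): 375·exp(−0.07702·20) = 80.367 mg/L
Dose 3 (10 mg at t=6 h): 10·exp(−0.07702·17) = 2.700 mg/L
Dose 4 (130 mg at t=9 h): 130·exp(−0.07702·14) = 44.226 mg/L
Dose 5 (465 mg at t=12 h): 465·exp(−0.07702·11) = 199.309 mg/L
Dose 6 (355 mg at t=15 h): 355·exp(−0.07702·8) = 191.711 mg/L
Dose 7 (435 mg at t=18 h): 435·exp(−0.07702·5) = 295.972 mg/L
Dose 8 (230 mg at t=21 h): 230·exp(−0.07702·2) = 197.166 mg/L
C(23) = 13.608 + 80.367 + 2.700 + 44.226 + 199.309 + 191.711 + 295.972 + 197.166 = 1025.058 mg/L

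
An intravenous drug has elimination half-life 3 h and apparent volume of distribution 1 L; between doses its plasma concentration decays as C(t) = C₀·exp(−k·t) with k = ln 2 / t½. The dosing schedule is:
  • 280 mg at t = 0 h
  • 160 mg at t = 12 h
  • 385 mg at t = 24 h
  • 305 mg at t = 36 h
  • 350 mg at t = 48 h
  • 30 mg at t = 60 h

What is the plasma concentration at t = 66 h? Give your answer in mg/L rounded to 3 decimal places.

k = ln 2 / 3 = 0.23105 per h
Dose 1 (280 mg at t=0 h): 280·exp(−0.23105·66) = 0.000 mg/L
Dose 2 (160 mg at t=12 h): 160·exp(−0.23105·54) = 0.001 mg/L
Dose 3 (385 mg at t=24 h): 385·exp(−0.23105·42) = 0.023 mg/L
Dose 4 (305 mg at t=36 h): 305·exp(−0.23105·30) = 0.298 mg/L
Dose 5 (350 mg at t=48 h): 350·exp(−0.23105·18) = 5.469 mg/L
Dose 6 (30 mg at t=60 h): 30·exp(−0.23105·6) = 7.500 mg/L
C(66) = 0.000 + 0.001 + 0.023 + 0.298 + 5.469 + 7.500 = 13.291 mg/L

13.291 mg/L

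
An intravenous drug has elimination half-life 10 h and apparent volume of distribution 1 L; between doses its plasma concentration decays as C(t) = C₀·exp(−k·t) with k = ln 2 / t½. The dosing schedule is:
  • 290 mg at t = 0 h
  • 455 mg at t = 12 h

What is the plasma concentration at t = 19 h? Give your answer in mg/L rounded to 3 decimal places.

357.789 mg/L

k = ln 2 / 10 = 0.06931 per h
Dose 1 (290 mg at t=0 h): 290·exp(−0.06931·19) = 77.704 mg/L
Dose 2 (455 mg at t=12 h): 455·exp(−0.06931·7) = 280.085 mg/L
C(19) = 77.704 + 280.085 = 357.789 mg/L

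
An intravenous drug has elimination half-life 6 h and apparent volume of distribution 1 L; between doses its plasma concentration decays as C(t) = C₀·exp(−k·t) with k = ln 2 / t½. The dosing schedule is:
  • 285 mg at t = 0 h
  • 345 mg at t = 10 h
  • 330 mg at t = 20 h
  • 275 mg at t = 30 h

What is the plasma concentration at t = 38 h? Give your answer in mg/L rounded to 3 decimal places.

k = ln 2 / 6 = 0.11552 per h
Dose 1 (285 mg at t=0 h): 285·exp(−0.11552·38) = 3.534 mg/L
Dose 2 (345 mg at t=10 h): 345·exp(−0.11552·28) = 13.584 mg/L
Dose 3 (330 mg at t=20 h): 330·exp(−0.11552·18) = 41.250 mg/L
Dose 4 (275 mg at t=30 h): 275·exp(−0.11552·8) = 109.134 mg/L
C(38) = 3.534 + 13.584 + 41.250 + 109.134 = 167.502 mg/L

167.502 mg/L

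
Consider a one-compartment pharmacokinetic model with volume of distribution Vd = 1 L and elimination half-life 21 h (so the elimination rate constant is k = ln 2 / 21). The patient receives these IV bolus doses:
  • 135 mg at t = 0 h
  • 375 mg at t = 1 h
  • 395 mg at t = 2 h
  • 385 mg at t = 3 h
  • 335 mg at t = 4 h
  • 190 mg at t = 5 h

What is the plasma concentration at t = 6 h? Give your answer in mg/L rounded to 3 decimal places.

1620.973 mg/L

k = ln 2 / 21 = 0.03301 per h
Dose 1 (135 mg at t=0 h): 135·exp(−0.03301·6) = 110.745 mg/L
Dose 2 (375 mg at t=1 h): 375·exp(−0.03301·5) = 317.949 mg/L
Dose 3 (395 mg at t=2 h): 395·exp(−0.03301·4) = 346.145 mg/L
Dose 4 (385 mg at t=3 h): 385·exp(−0.03301·3) = 348.704 mg/L
Dose 5 (335 mg at t=4 h): 335·exp(−0.03301·2) = 313.599 mg/L
Dose 6 (190 mg at t=5 h): 190·exp(−0.03301·1) = 183.831 mg/L
C(6) = 110.745 + 317.949 + 346.145 + 348.704 + 313.599 + 183.831 = 1620.973 mg/L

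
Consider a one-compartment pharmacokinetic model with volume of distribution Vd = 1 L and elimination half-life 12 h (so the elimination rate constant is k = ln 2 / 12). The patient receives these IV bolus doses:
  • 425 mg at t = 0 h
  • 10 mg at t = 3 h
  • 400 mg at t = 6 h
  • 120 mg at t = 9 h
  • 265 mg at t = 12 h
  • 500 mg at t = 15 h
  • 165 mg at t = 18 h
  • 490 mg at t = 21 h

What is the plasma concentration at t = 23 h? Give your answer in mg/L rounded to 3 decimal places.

k = ln 2 / 12 = 0.05776 per h
Dose 1 (425 mg at t=0 h): 425·exp(−0.05776·23) = 112.568 mg/L
Dose 2 (10 mg at t=3 h): 10·exp(−0.05776·20) = 3.150 mg/L
Dose 3 (400 mg at t=6 h): 400·exp(−0.05776·17) = 149.831 mg/L
Dose 4 (120 mg at t=9 h): 120·exp(−0.05776·14) = 53.454 mg/L
Dose 5 (265 mg at t=12 h): 265·exp(−0.05776·11) = 140.379 mg/L
Dose 6 (500 mg at t=15 h): 500·exp(−0.05776·8) = 314.980 mg/L
Dose 7 (165 mg at t=18 h): 165·exp(−0.05776·5) = 123.610 mg/L
Dose 8 (490 mg at t=21 h): 490·exp(−0.05776·2) = 436.540 mg/L
C(23) = 112.568 + 3.150 + 149.831 + 53.454 + 140.379 + 314.980 + 123.610 + 436.540 = 1334.512 mg/L

1334.512 mg/L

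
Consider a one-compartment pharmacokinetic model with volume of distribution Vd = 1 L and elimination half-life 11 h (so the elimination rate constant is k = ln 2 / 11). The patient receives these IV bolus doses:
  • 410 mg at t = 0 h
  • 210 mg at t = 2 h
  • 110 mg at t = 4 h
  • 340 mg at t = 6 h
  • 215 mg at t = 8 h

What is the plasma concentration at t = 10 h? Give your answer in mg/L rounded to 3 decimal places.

874.343 mg/L

k = ln 2 / 11 = 0.06301 per h
Dose 1 (410 mg at t=0 h): 410·exp(−0.06301·10) = 218.333 mg/L
Dose 2 (210 mg at t=2 h): 210·exp(−0.06301·8) = 126.849 mg/L
Dose 3 (110 mg at t=4 h): 110·exp(−0.06301·6) = 75.369 mg/L
Dose 4 (340 mg at t=6 h): 340·exp(−0.06301·4) = 264.249 mg/L
Dose 5 (215 mg at t=8 h): 215·exp(−0.06301·2) = 189.542 mg/L
C(10) = 218.333 + 126.849 + 75.369 + 264.249 + 189.542 = 874.343 mg/L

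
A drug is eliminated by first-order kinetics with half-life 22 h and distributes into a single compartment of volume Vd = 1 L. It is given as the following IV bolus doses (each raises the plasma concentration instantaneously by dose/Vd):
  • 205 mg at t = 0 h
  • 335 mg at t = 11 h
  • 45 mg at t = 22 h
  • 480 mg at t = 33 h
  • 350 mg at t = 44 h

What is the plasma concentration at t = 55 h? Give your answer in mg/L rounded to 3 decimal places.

623.386 mg/L

k = ln 2 / 22 = 0.03151 per h
Dose 1 (205 mg at t=0 h): 205·exp(−0.03151·55) = 36.239 mg/L
Dose 2 (335 mg at t=11 h): 335·exp(−0.03151·44) = 83.750 mg/L
Dose 3 (45 mg at t=22 h): 45·exp(−0.03151·33) = 15.910 mg/L
Dose 4 (480 mg at t=33 h): 480·exp(−0.03151·22) = 240.000 mg/L
Dose 5 (350 mg at t=44 h): 350·exp(−0.03151·11) = 247.487 mg/L
C(55) = 36.239 + 83.750 + 15.910 + 240.000 + 247.487 = 623.386 mg/L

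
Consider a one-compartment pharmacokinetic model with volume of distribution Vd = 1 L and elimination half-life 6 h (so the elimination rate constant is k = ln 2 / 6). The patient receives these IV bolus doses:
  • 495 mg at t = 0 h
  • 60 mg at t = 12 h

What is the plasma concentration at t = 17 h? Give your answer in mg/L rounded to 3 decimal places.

103.126 mg/L

k = ln 2 / 6 = 0.11552 per h
Dose 1 (495 mg at t=0 h): 495·exp(−0.11552·17) = 69.452 mg/L
Dose 2 (60 mg at t=12 h): 60·exp(−0.11552·5) = 33.674 mg/L
C(17) = 69.452 + 33.674 = 103.126 mg/L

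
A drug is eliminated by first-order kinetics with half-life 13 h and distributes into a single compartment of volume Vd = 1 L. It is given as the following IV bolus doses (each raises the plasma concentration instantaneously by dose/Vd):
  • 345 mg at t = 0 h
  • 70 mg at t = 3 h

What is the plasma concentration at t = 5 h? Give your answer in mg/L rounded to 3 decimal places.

k = ln 2 / 13 = 0.05332 per h
Dose 1 (345 mg at t=0 h): 345·exp(−0.05332·5) = 264.264 mg/L
Dose 2 (70 mg at t=3 h): 70·exp(−0.05332·2) = 62.920 mg/L
C(5) = 264.264 + 62.920 = 327.184 mg/L

327.184 mg/L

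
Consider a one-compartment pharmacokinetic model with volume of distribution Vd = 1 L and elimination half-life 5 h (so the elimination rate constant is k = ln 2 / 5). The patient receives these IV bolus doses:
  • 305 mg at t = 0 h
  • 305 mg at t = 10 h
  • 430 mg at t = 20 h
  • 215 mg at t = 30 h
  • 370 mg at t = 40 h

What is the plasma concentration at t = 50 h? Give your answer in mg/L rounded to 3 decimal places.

k = ln 2 / 5 = 0.13863 per h
Dose 1 (305 mg at t=0 h): 305·exp(−0.13863·50) = 0.298 mg/L
Dose 2 (305 mg at t=10 h): 305·exp(−0.13863·40) = 1.191 mg/L
Dose 3 (430 mg at t=20 h): 430·exp(−0.13863·30) = 6.719 mg/L
Dose 4 (215 mg at t=30 h): 215·exp(−0.13863·20) = 13.438 mg/L
Dose 5 (370 mg at t=40 h): 370·exp(−0.13863·10) = 92.500 mg/L
C(50) = 0.298 + 1.191 + 6.719 + 13.438 + 92.500 = 114.146 mg/L

114.146 mg/L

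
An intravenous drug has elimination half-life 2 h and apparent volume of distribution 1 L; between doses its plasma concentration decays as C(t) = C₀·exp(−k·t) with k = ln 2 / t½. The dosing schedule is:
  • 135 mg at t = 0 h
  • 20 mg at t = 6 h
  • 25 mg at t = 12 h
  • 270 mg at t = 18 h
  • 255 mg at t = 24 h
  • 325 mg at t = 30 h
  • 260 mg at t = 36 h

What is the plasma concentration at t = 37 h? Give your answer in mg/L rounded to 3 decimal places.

k = ln 2 / 2 = 0.34657 per h
Dose 1 (135 mg at t=0 h): 135·exp(−0.34657·37) = 0.000 mg/L
Dose 2 (20 mg at t=6 h): 20·exp(−0.34657·31) = 0.000 mg/L
Dose 3 (25 mg at t=12 h): 25·exp(−0.34657·25) = 0.004 mg/L
Dose 4 (270 mg at t=18 h): 270·exp(−0.34657·19) = 0.373 mg/L
Dose 5 (255 mg at t=24 h): 255·exp(−0.34657·13) = 2.817 mg/L
Dose 6 (325 mg at t=30 h): 325·exp(−0.34657·7) = 28.726 mg/L
Dose 7 (260 mg at t=36 h): 260·exp(−0.34657·1) = 183.848 mg/L
C(37) = 0.000 + 0.000 + 0.004 + 0.373 + 2.817 + 28.726 + 183.848 = 215.769 mg/L

215.769 mg/L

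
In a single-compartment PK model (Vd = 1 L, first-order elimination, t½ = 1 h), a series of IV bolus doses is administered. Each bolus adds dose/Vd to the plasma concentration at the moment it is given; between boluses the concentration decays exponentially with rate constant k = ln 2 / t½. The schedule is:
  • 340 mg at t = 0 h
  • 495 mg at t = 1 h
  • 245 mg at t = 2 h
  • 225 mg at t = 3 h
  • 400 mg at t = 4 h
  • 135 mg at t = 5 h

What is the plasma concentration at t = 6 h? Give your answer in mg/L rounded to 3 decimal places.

231.719 mg/L

k = ln 2 / 1 = 0.69315 per h
Dose 1 (340 mg at t=0 h): 340·exp(−0.69315·6) = 5.313 mg/L
Dose 2 (495 mg at t=1 h): 495·exp(−0.69315·5) = 15.469 mg/L
Dose 3 (245 mg at t=2 h): 245·exp(−0.69315·4) = 15.312 mg/L
Dose 4 (225 mg at t=3 h): 225·exp(−0.69315·3) = 28.125 mg/L
Dose 5 (400 mg at t=4 h): 400·exp(−0.69315·2) = 100.000 mg/L
Dose 6 (135 mg at t=5 h): 135·exp(−0.69315·1) = 67.500 mg/L
C(6) = 5.313 + 15.469 + 15.312 + 28.125 + 100.000 + 67.500 = 231.719 mg/L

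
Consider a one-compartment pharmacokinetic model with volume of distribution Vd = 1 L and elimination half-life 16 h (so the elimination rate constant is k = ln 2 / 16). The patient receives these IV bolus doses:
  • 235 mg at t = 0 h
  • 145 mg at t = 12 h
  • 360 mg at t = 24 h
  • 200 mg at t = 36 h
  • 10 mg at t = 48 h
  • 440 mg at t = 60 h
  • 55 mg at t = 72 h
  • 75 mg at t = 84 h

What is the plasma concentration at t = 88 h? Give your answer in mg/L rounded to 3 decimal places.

k = ln 2 / 16 = 0.04332 per h
Dose 1 (235 mg at t=0 h): 235·exp(−0.04332·88) = 5.193 mg/L
Dose 2 (145 mg at t=12 h): 145·exp(−0.04332·76) = 5.389 mg/L
Dose 3 (360 mg at t=24 h): 360·exp(−0.04332·64) = 22.500 mg/L
Dose 4 (200 mg at t=36 h): 200·exp(−0.04332·52) = 21.022 mg/L
Dose 5 (10 mg at t=48 h): 10·exp(−0.04332·40) = 1.768 mg/L
Dose 6 (440 mg at t=60 h): 440·exp(−0.04332·28) = 130.813 mg/L
Dose 7 (55 mg at t=72 h): 55·exp(−0.04332·16) = 27.500 mg/L
Dose 8 (75 mg at t=84 h): 75·exp(−0.04332·4) = 63.067 mg/L
C(88) = 5.193 + 5.389 + 22.500 + 21.022 + 1.768 + 130.813 + 27.500 + 63.067 = 277.252 mg/L

277.252 mg/L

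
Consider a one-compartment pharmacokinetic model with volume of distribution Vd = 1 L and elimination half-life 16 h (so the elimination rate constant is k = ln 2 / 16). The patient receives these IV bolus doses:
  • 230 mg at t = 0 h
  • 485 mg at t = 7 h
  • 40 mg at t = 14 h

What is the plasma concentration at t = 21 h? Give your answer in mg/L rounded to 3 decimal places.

k = ln 2 / 16 = 0.04332 per h
Dose 1 (230 mg at t=0 h): 230·exp(−0.04332·21) = 92.603 mg/L
Dose 2 (485 mg at t=7 h): 485·exp(−0.04332·14) = 264.448 mg/L
Dose 3 (40 mg at t=14 h): 40·exp(−0.04332·7) = 29.537 mg/L
C(21) = 92.603 + 264.448 + 29.537 = 386.588 mg/L

386.588 mg/L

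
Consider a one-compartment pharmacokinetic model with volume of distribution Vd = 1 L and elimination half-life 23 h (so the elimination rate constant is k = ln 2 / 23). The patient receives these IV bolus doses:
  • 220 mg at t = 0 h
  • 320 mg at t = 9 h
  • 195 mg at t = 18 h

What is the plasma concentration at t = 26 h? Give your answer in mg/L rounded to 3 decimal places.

445.428 mg/L

k = ln 2 / 23 = 0.03014 per h
Dose 1 (220 mg at t=0 h): 220·exp(−0.03014·26) = 100.491 mg/L
Dose 2 (320 mg at t=9 h): 320·exp(−0.03014·17) = 191.712 mg/L
Dose 3 (195 mg at t=18 h): 195·exp(−0.03014·8) = 153.225 mg/L
C(26) = 100.491 + 191.712 + 153.225 = 445.428 mg/L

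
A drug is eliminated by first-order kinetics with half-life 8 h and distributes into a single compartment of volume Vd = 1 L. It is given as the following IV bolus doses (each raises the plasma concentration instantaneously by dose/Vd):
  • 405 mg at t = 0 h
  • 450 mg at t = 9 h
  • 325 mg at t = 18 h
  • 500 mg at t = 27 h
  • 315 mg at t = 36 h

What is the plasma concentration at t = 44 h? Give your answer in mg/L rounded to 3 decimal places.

336.924 mg/L

k = ln 2 / 8 = 0.08664 per h
Dose 1 (405 mg at t=0 h): 405·exp(−0.08664·44) = 8.949 mg/L
Dose 2 (450 mg at t=9 h): 450·exp(−0.08664·35) = 21.687 mg/L
Dose 3 (325 mg at t=18 h): 325·exp(−0.08664·26) = 34.161 mg/L
Dose 4 (500 mg at t=27 h): 500·exp(−0.08664·17) = 114.626 mg/L
Dose 5 (315 mg at t=36 h): 315·exp(−0.08664·8) = 157.500 mg/L
C(44) = 8.949 + 21.687 + 34.161 + 114.626 + 157.500 = 336.924 mg/L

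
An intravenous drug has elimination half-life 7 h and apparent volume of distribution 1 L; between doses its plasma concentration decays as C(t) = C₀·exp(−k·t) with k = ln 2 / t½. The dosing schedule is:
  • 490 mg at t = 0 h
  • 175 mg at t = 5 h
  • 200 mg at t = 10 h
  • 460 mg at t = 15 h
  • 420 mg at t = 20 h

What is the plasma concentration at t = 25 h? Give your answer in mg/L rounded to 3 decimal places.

537.539 mg/L

k = ln 2 / 7 = 0.09902 per h
Dose 1 (490 mg at t=0 h): 490·exp(−0.09902·25) = 41.218 mg/L
Dose 2 (175 mg at t=5 h): 175·exp(−0.09902·20) = 24.152 mg/L
Dose 3 (200 mg at t=10 h): 200·exp(−0.09902·15) = 45.286 mg/L
Dose 4 (460 mg at t=15 h): 460·exp(−0.09902·10) = 170.889 mg/L
Dose 5 (420 mg at t=20 h): 420·exp(−0.09902·5) = 255.993 mg/L
C(25) = 41.218 + 24.152 + 45.286 + 170.889 + 255.993 = 537.539 mg/L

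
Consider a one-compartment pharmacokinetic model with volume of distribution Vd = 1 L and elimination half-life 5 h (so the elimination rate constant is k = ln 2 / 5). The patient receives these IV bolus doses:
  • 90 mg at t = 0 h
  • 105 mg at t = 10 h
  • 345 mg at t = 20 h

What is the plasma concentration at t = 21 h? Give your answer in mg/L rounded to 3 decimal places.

k = ln 2 / 5 = 0.13863 per h
Dose 1 (90 mg at t=0 h): 90·exp(−0.13863·21) = 4.897 mg/L
Dose 2 (105 mg at t=10 h): 105·exp(−0.13863·11) = 22.852 mg/L
Dose 3 (345 mg at t=20 h): 345·exp(−0.13863·1) = 300.340 mg/L
C(21) = 4.897 + 22.852 + 300.340 = 328.089 mg/L

328.089 mg/L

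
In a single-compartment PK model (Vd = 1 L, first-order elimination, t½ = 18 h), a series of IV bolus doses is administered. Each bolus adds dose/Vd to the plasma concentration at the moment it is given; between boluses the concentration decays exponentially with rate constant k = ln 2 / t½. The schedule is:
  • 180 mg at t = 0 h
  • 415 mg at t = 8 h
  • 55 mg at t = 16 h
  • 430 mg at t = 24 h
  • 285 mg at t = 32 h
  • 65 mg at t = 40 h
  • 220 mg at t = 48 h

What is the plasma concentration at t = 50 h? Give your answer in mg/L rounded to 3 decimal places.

k = ln 2 / 18 = 0.03851 per h
Dose 1 (180 mg at t=0 h): 180·exp(−0.03851·50) = 26.247 mg/L
Dose 2 (415 mg at t=8 h): 415·exp(−0.03851·42) = 82.346 mg/L
Dose 3 (55 mg at t=16 h): 55·exp(−0.03851·34) = 14.851 mg/L
Dose 4 (430 mg at t=24 h): 430·exp(−0.03851·26) = 157.996 mg/L
Dose 5 (285 mg at t=32 h): 285·exp(−0.03851·18) = 142.500 mg/L
Dose 6 (65 mg at t=40 h): 65·exp(−0.03851·10) = 44.226 mg/L
Dose 7 (220 mg at t=48 h): 220·exp(−0.03851·2) = 203.692 mg/L
C(50) = 26.247 + 82.346 + 14.851 + 157.996 + 142.500 + 44.226 + 203.692 = 671.859 mg/L

671.859 mg/L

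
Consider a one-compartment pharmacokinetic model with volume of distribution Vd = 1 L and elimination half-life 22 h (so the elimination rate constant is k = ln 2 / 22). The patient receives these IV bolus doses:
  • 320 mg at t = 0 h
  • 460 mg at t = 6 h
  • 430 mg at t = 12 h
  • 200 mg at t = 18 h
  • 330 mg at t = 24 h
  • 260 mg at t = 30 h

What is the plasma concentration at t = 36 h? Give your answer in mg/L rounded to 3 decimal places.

1038.315 mg/L

k = ln 2 / 22 = 0.03151 per h
Dose 1 (320 mg at t=0 h): 320·exp(−0.03151·36) = 102.933 mg/L
Dose 2 (460 mg at t=6 h): 460·exp(−0.03151·30) = 178.757 mg/L
Dose 3 (430 mg at t=12 h): 430·exp(−0.03151·24) = 201.870 mg/L
Dose 4 (200 mg at t=18 h): 200·exp(−0.03151·18) = 113.431 mg/L
Dose 5 (330 mg at t=24 h): 330·exp(−0.03151·12) = 226.108 mg/L
Dose 6 (260 mg at t=30 h): 260·exp(−0.03151·6) = 215.216 mg/L
C(36) = 102.933 + 178.757 + 201.870 + 113.431 + 226.108 + 215.216 = 1038.315 mg/L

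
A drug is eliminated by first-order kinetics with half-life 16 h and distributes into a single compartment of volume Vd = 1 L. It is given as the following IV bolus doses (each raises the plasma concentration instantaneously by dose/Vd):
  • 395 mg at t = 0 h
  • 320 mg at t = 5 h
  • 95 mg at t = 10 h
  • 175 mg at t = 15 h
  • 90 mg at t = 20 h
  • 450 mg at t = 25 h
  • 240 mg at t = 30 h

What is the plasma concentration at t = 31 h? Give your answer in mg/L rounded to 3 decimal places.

965.324 mg/L

k = ln 2 / 16 = 0.04332 per h
Dose 1 (395 mg at t=0 h): 395·exp(−0.04332·31) = 103.122 mg/L
Dose 2 (320 mg at t=5 h): 320·exp(−0.04332·26) = 103.747 mg/L
Dose 3 (95 mg at t=10 h): 95·exp(−0.04332·21) = 38.249 mg/L
Dose 4 (175 mg at t=15 h): 175·exp(−0.04332·16) = 87.500 mg/L
Dose 5 (90 mg at t=20 h): 90·exp(−0.04332·11) = 55.884 mg/L
Dose 6 (450 mg at t=25 h): 450·exp(−0.04332·6) = 346.997 mg/L
Dose 7 (240 mg at t=30 h): 240·exp(−0.04332·1) = 229.825 mg/L
C(31) = 103.122 + 103.747 + 38.249 + 87.500 + 55.884 + 346.997 + 229.825 = 965.324 mg/L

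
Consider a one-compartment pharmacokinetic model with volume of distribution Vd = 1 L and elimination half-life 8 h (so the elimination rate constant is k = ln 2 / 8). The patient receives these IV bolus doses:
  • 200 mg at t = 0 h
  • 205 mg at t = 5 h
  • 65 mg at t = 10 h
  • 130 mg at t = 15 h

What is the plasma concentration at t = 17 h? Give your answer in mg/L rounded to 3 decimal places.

263.087 mg/L

k = ln 2 / 8 = 0.08664 per h
Dose 1 (200 mg at t=0 h): 200·exp(−0.08664·17) = 45.850 mg/L
Dose 2 (205 mg at t=5 h): 205·exp(−0.08664·12) = 72.478 mg/L
Dose 3 (65 mg at t=10 h): 65·exp(−0.08664·7) = 35.442 mg/L
Dose 4 (130 mg at t=15 h): 130·exp(−0.08664·2) = 109.317 mg/L
C(17) = 45.850 + 72.478 + 35.442 + 109.317 = 263.087 mg/L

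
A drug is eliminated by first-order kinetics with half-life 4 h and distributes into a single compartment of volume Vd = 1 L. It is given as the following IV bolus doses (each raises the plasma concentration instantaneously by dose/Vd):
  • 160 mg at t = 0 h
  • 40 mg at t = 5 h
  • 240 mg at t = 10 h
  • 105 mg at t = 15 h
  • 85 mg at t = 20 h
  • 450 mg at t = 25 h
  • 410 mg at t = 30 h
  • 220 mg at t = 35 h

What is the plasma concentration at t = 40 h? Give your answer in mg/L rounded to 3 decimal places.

k = ln 2 / 4 = 0.17329 per h
Dose 1 (160 mg at t=0 h): 160·exp(−0.17329·40) = 0.156 mg/L
Dose 2 (40 mg at t=5 h): 40·exp(−0.17329·35) = 0.093 mg/L
Dose 3 (240 mg at t=10 h): 240·exp(−0.17329·30) = 1.326 mg/L
Dose 4 (105 mg at t=15 h): 105·exp(−0.17329·25) = 1.380 mg/L
Dose 5 (85 mg at t=20 h): 85·exp(−0.17329·20) = 2.656 mg/L
Dose 6 (450 mg at t=25 h): 450·exp(−0.17329·15) = 33.446 mg/L
Dose 7 (410 mg at t=30 h): 410·exp(−0.17329·10) = 72.478 mg/L
Dose 8 (220 mg at t=35 h): 220·exp(−0.17329·5) = 92.499 mg/L
C(40) = 0.156 + 0.093 + 1.326 + 1.380 + 2.656 + 33.446 + 72.478 + 92.499 = 204.034 mg/L

204.034 mg/L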